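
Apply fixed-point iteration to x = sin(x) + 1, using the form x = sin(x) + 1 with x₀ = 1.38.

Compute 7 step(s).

Equation: x = sin(x) + 1
Fixed-point form: x = sin(x) + 1
x₀ = 1.38

x_1 = g(1.380000) = 1.981854
x_2 = g(1.981854) = 1.916699
x_3 = g(1.916699) = 1.940770
x_4 = g(1.940770) = 1.932337
x_5 = g(1.932337) = 1.935353
x_6 = g(1.935353) = 1.934282
x_7 = g(1.934282) = 1.934663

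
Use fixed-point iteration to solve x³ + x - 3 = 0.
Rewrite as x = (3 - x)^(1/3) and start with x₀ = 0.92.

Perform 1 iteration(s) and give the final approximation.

Equation: x³ + x - 3 = 0
Fixed-point form: x = (3 - x)^(1/3)
x₀ = 0.92

x_1 = g(0.920000) = 1.276501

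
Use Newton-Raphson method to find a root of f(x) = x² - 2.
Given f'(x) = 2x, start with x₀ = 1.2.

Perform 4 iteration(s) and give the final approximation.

f(x) = x² - 2
f'(x) = 2x
x₀ = 1.2

Newton-Raphson formula: x_{n+1} = x_n - f(x_n)/f'(x_n)

Iteration 1:
  f(1.200000) = -0.560000
  f'(1.200000) = 2.400000
  x_1 = 1.200000 - (-0.560000)/2.400000 = 1.433333
Iteration 2:
  f(1.433333) = 0.054444
  f'(1.433333) = 2.866667
  x_2 = 1.433333 - 0.054444/2.866667 = 1.414341
Iteration 3:
  f(1.414341) = 0.000361
  f'(1.414341) = 2.828682
  x_3 = 1.414341 - 0.000361/2.828682 = 1.414214
Iteration 4:
  f(1.414214) = 0.000000
  f'(1.414214) = 2.828427
  x_4 = 1.414214 - 0.000000/2.828427 = 1.414214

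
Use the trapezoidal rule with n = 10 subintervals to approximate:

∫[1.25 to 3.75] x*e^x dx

f(x) = x*e^x
a = 1.25, b = 3.75, n = 10
h = (b - a)/n = 0.250000

Trapezoidal rule: (h/2)[f(x₀) + 2f(x₁) + 2f(x₂) + ... + f(xₙ)]

x_0 = 1.2500, f(x_0) = 4.362929, coefficient = 1
x_1 = 1.5000, f(x_1) = 6.722534, coefficient = 2
x_2 = 1.7500, f(x_2) = 10.070555, coefficient = 2
x_3 = 2.0000, f(x_3) = 14.778112, coefficient = 2
x_4 = 2.2500, f(x_4) = 21.347406, coefficient = 2
x_5 = 2.5000, f(x_5) = 30.456235, coefficient = 2
x_6 = 2.7500, f(x_6) = 43.017238, coefficient = 2
x_7 = 3.0000, f(x_7) = 60.256611, coefficient = 2
x_8 = 3.2500, f(x_8) = 83.818605, coefficient = 2
x_9 = 3.5000, f(x_9) = 115.904082, coefficient = 2
x_10 = 3.7500, f(x_10) = 159.454058, coefficient = 1

I ≈ (0.250000/2) × 936.559738 = 117.069967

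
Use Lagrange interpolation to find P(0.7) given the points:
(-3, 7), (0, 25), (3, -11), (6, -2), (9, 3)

Lagrange interpolation formula:
P(x) = Σ yᵢ × Lᵢ(x)
where Lᵢ(x) = Π_{j≠i} (x - xⱼ)/(xᵢ - xⱼ)

L_0(0.7) = (0.7 - 0)/(-3 - 0) × (0.7 - 3)/(-3 - 3) × (0.7 - 6)/(-3 - 6) × (0.7 - 9)/(-3 - 9) = -0.036432
L_1(0.7) = (0.7 - (-3))/(0 - (-3)) × (0.7 - 3)/(0 - 3) × (0.7 - 6)/(0 - 6) × (0.7 - 9)/(0 - 9) = 0.770278
L_2(0.7) = (0.7 - (-3))/(3 - (-3)) × (0.7 - 0)/(3 - 0) × (0.7 - 6)/(3 - 6) × (0.7 - 9)/(3 - 9) = 0.351648
L_3(0.7) = (0.7 - (-3))/(6 - (-3)) × (0.7 - 0)/(6 - 0) × (0.7 - 3)/(6 - 3) × (0.7 - 9)/(6 - 9) = -0.101735
L_4(0.7) = (0.7 - (-3))/(9 - (-3)) × (0.7 - 0)/(9 - 0) × (0.7 - 3)/(9 - 3) × (0.7 - 6)/(9 - 6) = 0.016241

P(0.7) = 7×L_0(0.7) + 25×L_1(0.7) + (-11)×L_2(0.7) + (-2)×L_3(0.7) + 3×L_4(0.7)
P(0.7) = 15.385974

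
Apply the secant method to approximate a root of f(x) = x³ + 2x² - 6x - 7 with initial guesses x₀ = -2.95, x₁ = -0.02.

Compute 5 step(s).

f(x) = x³ + 2x² - 6x - 7
x₀ = -2.95, x₁ = -0.02

Secant formula: x_{n+1} = x_n - f(x_n)(x_n - x_{n-1})/(f(x_n) - f(x_{n-1}))

Iteration 1:
  f(-2.950000) = 2.432625
  f(-0.020000) = -6.879208
  x_2 = -0.020000 - (-6.879208)×(-0.020000 - (-2.950000))/(-6.879208 - 2.432625)
       = -2.184566
Iteration 2:
  f(-0.020000) = -6.879208
  f(-2.184566) = 5.226587
  x_3 = -2.184566 - 5.226587×(-2.184566 - (-0.020000))/(5.226587 - (-6.879208))
       = -1.250031
Iteration 3:
  f(-2.184566) = 5.226587
  f(-1.250031) = 1.672070
  x_4 = -1.250031 - 1.672070×(-1.250031 - (-2.184566))/(1.672070 - 5.226587)
       = -0.810419
Iteration 4:
  f(-1.250031) = 1.672070
  f(-0.810419) = -1.356196
  x_5 = -0.810419 - (-1.356196)×(-0.810419 - (-1.250031))/(-1.356196 - 1.672070)
       = -1.007297
Iteration 5:
  f(-0.810419) = -1.356196
  f(-1.007297) = 0.051027
  x_6 = -1.007297 - 0.051027×(-1.007297 - (-0.810419))/(0.051027 - (-1.356196))
       = -1.000158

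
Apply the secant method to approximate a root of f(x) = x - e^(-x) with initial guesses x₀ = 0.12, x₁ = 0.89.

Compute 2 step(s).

f(x) = x - e^(-x)
x₀ = 0.12, x₁ = 0.89

Secant formula: x_{n+1} = x_n - f(x_n)(x_n - x_{n-1})/(f(x_n) - f(x_{n-1}))

Iteration 1:
  f(0.120000) = -0.766920
  f(0.890000) = 0.479344
  x_2 = 0.890000 - 0.479344×(0.890000 - 0.120000)/(0.479344 - (-0.766920))
       = 0.593839
Iteration 2:
  f(0.890000) = 0.479344
  f(0.593839) = 0.041636
  x_3 = 0.593839 - 0.041636×(0.593839 - 0.890000)/(0.041636 - 0.479344)
       = 0.565668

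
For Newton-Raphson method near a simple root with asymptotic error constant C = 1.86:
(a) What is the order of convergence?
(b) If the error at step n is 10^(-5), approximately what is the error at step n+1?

(a) Newton-Raphson has quadratic (order 2) convergence near simple roots.
    This means |e_{n+1}| ≈ C|e_n|².

(b) With |e_n| = 10^(-5) and C = 1.86:
    |e_{n+1}| ≈ 1.86 × (10^(-5))² = 1.86 × 10^(-10)

(a) 2 (quadratic); (b) |e_{n+1}| ≈ 1.860e-10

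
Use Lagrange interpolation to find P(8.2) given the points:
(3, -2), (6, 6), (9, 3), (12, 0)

Lagrange interpolation formula:
P(x) = Σ yᵢ × Lᵢ(x)
where Lᵢ(x) = Π_{j≠i} (x - xⱼ)/(xᵢ - xⱼ)

L_0(8.2) = (8.2 - 6)/(3 - 6) × (8.2 - 9)/(3 - 9) × (8.2 - 12)/(3 - 12) = -0.041284
L_1(8.2) = (8.2 - 3)/(6 - 3) × (8.2 - 9)/(6 - 9) × (8.2 - 12)/(6 - 12) = 0.292741
L_2(8.2) = (8.2 - 3)/(9 - 3) × (8.2 - 6)/(9 - 6) × (8.2 - 12)/(9 - 12) = 0.805037
L_3(8.2) = (8.2 - 3)/(12 - 3) × (8.2 - 6)/(12 - 6) × (8.2 - 9)/(12 - 9) = -0.056494

P(8.2) = (-2)×L_0(8.2) + 6×L_1(8.2) + 3×L_2(8.2) + 0×L_3(8.2)
P(8.2) = 4.254123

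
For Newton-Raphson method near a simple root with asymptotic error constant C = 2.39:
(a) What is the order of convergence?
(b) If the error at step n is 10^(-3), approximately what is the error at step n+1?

(a) Newton-Raphson has quadratic (order 2) convergence near simple roots.
    This means |e_{n+1}| ≈ C|e_n|².

(b) With |e_n| = 10^(-3) and C = 2.39:
    |e_{n+1}| ≈ 2.39 × (10^(-3))² = 2.39 × 10^(-6)

(a) 2 (quadratic); (b) |e_{n+1}| ≈ 2.390e-06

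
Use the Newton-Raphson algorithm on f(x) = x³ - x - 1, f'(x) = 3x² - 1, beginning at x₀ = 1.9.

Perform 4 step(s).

f(x) = x³ - x - 1
f'(x) = 3x² - 1
x₀ = 1.9

Newton-Raphson formula: x_{n+1} = x_n - f(x_n)/f'(x_n)

Iteration 1:
  f(1.900000) = 3.959000
  f'(1.900000) = 9.830000
  x_1 = 1.900000 - 3.959000/9.830000 = 1.497253
Iteration 2:
  f(1.497253) = 0.859240
  f'(1.497253) = 5.725302
  x_2 = 1.497253 - 0.859240/5.725302 = 1.347176
Iteration 3:
  f(1.347176) = 0.097789
  f'(1.347176) = 4.444646
  x_3 = 1.347176 - 0.097789/4.444646 = 1.325174
Iteration 4:
  f(1.325174) = 0.001946
  f'(1.325174) = 4.268258
  x_4 = 1.325174 - 0.001946/4.268258 = 1.324718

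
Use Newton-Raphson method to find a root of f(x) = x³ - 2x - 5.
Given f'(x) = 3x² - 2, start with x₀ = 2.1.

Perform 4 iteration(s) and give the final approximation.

f(x) = x³ - 2x - 5
f'(x) = 3x² - 2
x₀ = 2.1

Newton-Raphson formula: x_{n+1} = x_n - f(x_n)/f'(x_n)

Iteration 1:
  f(2.100000) = 0.061000
  f'(2.100000) = 11.230000
  x_1 = 2.100000 - 0.061000/11.230000 = 2.094568
Iteration 2:
  f(2.094568) = 0.000186
  f'(2.094568) = 11.161647
  x_2 = 2.094568 - 0.000186/11.161647 = 2.094551
Iteration 3:
  f(2.094551) = 0.000000
  f'(2.094551) = 11.161438
  x_3 = 2.094551 - 0.000000/11.161438 = 2.094551
Iteration 4:
  f(2.094551) = 0.000000
  f'(2.094551) = 11.161438
  x_4 = 2.094551 - 0.000000/11.161438 = 2.094551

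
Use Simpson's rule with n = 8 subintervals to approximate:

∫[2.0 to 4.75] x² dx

f(x) = x²
a = 2.0, b = 4.75, n = 8
h = (b - a)/n = 0.343750

Simpson's rule: (h/3)[f(x₀) + 4f(x₁) + 2f(x₂) + ... + f(xₙ)]

x_0 = 2.0000, f(x_0) = 4.000000, coefficient = 1
x_1 = 2.3438, f(x_1) = 5.493164, coefficient = 4
x_2 = 2.6875, f(x_2) = 7.222656, coefficient = 2
x_3 = 3.0312, f(x_3) = 9.188477, coefficient = 4
x_4 = 3.3750, f(x_4) = 11.390625, coefficient = 2
x_5 = 3.7188, f(x_5) = 13.829102, coefficient = 4
x_6 = 4.0625, f(x_6) = 16.503906, coefficient = 2
x_7 = 4.4062, f(x_7) = 19.415039, coefficient = 4
x_8 = 4.7500, f(x_8) = 22.562500, coefficient = 1

I ≈ (0.343750/3) × 288.500000 = 33.057292
Exact value: 33.057292
Error: 0.000000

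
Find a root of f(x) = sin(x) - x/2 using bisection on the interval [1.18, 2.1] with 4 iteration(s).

f(x) = sin(x) - x/2
Initial interval: [1.18, 2.1]

Iteration 1:
  c_1 = (1.180000 + 2.100000)/2 = 1.640000
  f(c_1) = f(1.640000) = 0.177606
  f(a) × f(c) ≥ 0, new interval: [1.640000, 2.100000]
Iteration 2:
  c_2 = (1.640000 + 2.100000)/2 = 1.870000
  f(c_2) = f(1.870000) = 0.020572
  f(a) × f(c) ≥ 0, new interval: [1.870000, 2.100000]
Iteration 3:
  c_3 = (1.870000 + 2.100000)/2 = 1.985000
  f(c_3) = f(1.985000) = -0.077063
  f(a) × f(c) < 0, new interval: [1.870000, 1.985000]
Iteration 4:
  c_4 = (1.870000 + 1.985000)/2 = 1.927500
  f(c_4) = f(1.927500) = -0.026697
  f(a) × f(c) < 0, new interval: [1.870000, 1.927500]

After 4 iteration(s), the approximation is c_4 = 1.927500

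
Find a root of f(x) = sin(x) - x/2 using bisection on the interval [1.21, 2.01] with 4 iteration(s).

f(x) = sin(x) - x/2
Initial interval: [1.21, 2.01]

Iteration 1:
  c_1 = (1.210000 + 2.010000)/2 = 1.610000
  f(c_1) = f(1.610000) = 0.194232
  f(a) × f(c) ≥ 0, new interval: [1.610000, 2.010000]
Iteration 2:
  c_2 = (1.610000 + 2.010000)/2 = 1.810000
  f(c_2) = f(1.810000) = 0.066527
  f(a) × f(c) ≥ 0, new interval: [1.810000, 2.010000]
Iteration 3:
  c_3 = (1.810000 + 2.010000)/2 = 1.910000
  f(c_3) = f(1.910000) = -0.011980
  f(a) × f(c) < 0, new interval: [1.810000, 1.910000]
Iteration 4:
  c_4 = (1.810000 + 1.910000)/2 = 1.860000
  f(c_4) = f(1.860000) = 0.028471
  f(a) × f(c) ≥ 0, new interval: [1.860000, 1.910000]

After 4 iteration(s), the approximation is c_4 = 1.860000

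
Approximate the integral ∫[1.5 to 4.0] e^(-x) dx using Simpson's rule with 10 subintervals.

f(x) = e^(-x)
a = 1.5, b = 4.0, n = 10
h = (b - a)/n = 0.250000

Simpson's rule: (h/3)[f(x₀) + 4f(x₁) + 2f(x₂) + ... + f(xₙ)]

x_0 = 1.5000, f(x_0) = 0.223130, coefficient = 1
x_1 = 1.7500, f(x_1) = 0.173774, coefficient = 4
x_2 = 2.0000, f(x_2) = 0.135335, coefficient = 2
x_3 = 2.2500, f(x_3) = 0.105399, coefficient = 4
x_4 = 2.5000, f(x_4) = 0.082085, coefficient = 2
x_5 = 2.7500, f(x_5) = 0.063928, coefficient = 4
x_6 = 3.0000, f(x_6) = 0.049787, coefficient = 2
x_7 = 3.2500, f(x_7) = 0.038774, coefficient = 4
x_8 = 3.5000, f(x_8) = 0.030197, coefficient = 2
x_9 = 3.7500, f(x_9) = 0.023518, coefficient = 4
x_10 = 4.0000, f(x_10) = 0.018316, coefficient = 1

I ≈ (0.250000/3) × 2.457827 = 0.204819
Exact value: 0.204815
Error: 0.000004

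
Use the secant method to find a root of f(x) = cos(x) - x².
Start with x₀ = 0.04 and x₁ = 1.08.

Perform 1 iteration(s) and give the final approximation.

f(x) = cos(x) - x²
x₀ = 0.04, x₁ = 1.08

Secant formula: x_{n+1} = x_n - f(x_n)(x_n - x_{n-1})/(f(x_n) - f(x_{n-1}))

Iteration 1:
  f(0.040000) = 0.997600
  f(1.080000) = -0.695072
  x_2 = 1.080000 - (-0.695072)×(1.080000 - 0.040000)/(-0.695072 - 0.997600)
       = 0.652939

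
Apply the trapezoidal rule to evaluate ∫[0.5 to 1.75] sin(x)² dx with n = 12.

f(x) = sin(x)²
a = 0.5, b = 1.75, n = 12
h = (b - a)/n = 0.104167

Trapezoidal rule: (h/2)[f(x₀) + 2f(x₁) + 2f(x₂) + ... + f(xₙ)]

x_0 = 0.5000, f(x_0) = 0.229849, coefficient = 1
x_1 = 0.6042, f(x_1) = 0.322711, coefficient = 2
x_2 = 0.7083, f(x_2) = 0.423240, coefficient = 2
x_3 = 0.8125, f(x_3) = 0.527089, coefficient = 2
x_4 = 0.9167, f(x_4) = 0.629766, coefficient = 2
x_5 = 1.0208, f(x_5) = 0.726831, coefficient = 2
x_6 = 1.1250, f(x_6) = 0.814087, coefficient = 2
x_7 = 1.2292, f(x_7) = 0.887760, coefficient = 2
x_8 = 1.3333, f(x_8) = 0.944663, coefficient = 2
x_9 = 1.4375, f(x_9) = 0.982337, coefficient = 2
x_10 = 1.5417, f(x_10) = 0.999152, coefficient = 2
x_11 = 1.6458, f(x_11) = 0.994380, coefficient = 2
x_12 = 1.7500, f(x_12) = 0.968228, coefficient = 1

I ≈ (0.104167/2) × 17.702106 = 0.921985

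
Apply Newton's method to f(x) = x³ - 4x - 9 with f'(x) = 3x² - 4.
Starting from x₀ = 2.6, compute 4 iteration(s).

f(x) = x³ - 4x - 9
f'(x) = 3x² - 4
x₀ = 2.6

Newton-Raphson formula: x_{n+1} = x_n - f(x_n)/f'(x_n)

Iteration 1:
  f(2.600000) = -1.824000
  f'(2.600000) = 16.280000
  x_1 = 2.600000 - (-1.824000)/16.280000 = 2.712039
Iteration 2:
  f(2.712039) = 0.099318
  f'(2.712039) = 18.065472
  x_2 = 2.712039 - 0.099318/18.065472 = 2.706542
Iteration 3:
  f(2.706542) = 0.000246
  f'(2.706542) = 17.976103
  x_3 = 2.706542 - 0.000246/17.976103 = 2.706528
Iteration 4:
  f(2.706528) = 0.000000
  f'(2.706528) = 17.975881
  x_4 = 2.706528 - 0.000000/17.975881 = 2.706528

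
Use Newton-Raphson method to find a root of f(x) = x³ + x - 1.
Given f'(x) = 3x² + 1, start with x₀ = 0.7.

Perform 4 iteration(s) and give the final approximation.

f(x) = x³ + x - 1
f'(x) = 3x² + 1
x₀ = 0.7

Newton-Raphson formula: x_{n+1} = x_n - f(x_n)/f'(x_n)

Iteration 1:
  f(0.700000) = 0.043000
  f'(0.700000) = 2.470000
  x_1 = 0.700000 - 0.043000/2.470000 = 0.682591
Iteration 2:
  f(0.682591) = 0.000631
  f'(0.682591) = 2.397792
  x_2 = 0.682591 - 0.000631/2.397792 = 0.682328
Iteration 3:
  f(0.682328) = 0.000000
  f'(0.682328) = 2.396714
  x_3 = 0.682328 - 0.000000/2.396714 = 0.682328
Iteration 4:
  f(0.682328) = 0.000000
  f'(0.682328) = 2.396714
  x_4 = 0.682328 - 0.000000/2.396714 = 0.682328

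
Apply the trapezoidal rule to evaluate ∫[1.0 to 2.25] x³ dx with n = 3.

f(x) = x³
a = 1.0, b = 2.25, n = 3
h = (b - a)/n = 0.416667

Trapezoidal rule: (h/2)[f(x₀) + 2f(x₁) + 2f(x₂) + ... + f(xₙ)]

x_0 = 1.0000, f(x_0) = 1.000000, coefficient = 1
x_1 = 1.4167, f(x_1) = 2.843171, coefficient = 2
x_2 = 1.8333, f(x_2) = 6.162037, coefficient = 2
x_3 = 2.2500, f(x_3) = 11.390625, coefficient = 1

I ≈ (0.416667/2) × 30.401042 = 6.333550
Exact value: 6.157227
Error: 0.176324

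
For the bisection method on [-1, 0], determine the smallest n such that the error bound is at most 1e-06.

We need (b-a)/2^n ≤ 1e-06
(0 - (-1))/2^n ≤ 1e-06
1/2^n ≤ 1e-06
2^n ≥ 1000000
n ≥ log₂(1000000) = 19.93
n ≥ 20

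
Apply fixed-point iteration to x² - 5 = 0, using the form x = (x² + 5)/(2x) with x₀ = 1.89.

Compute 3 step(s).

Equation: x² - 5 = 0
Fixed-point form: x = (x² + 5)/(2x)
x₀ = 1.89

x_1 = g(1.890000) = 2.267751
x_2 = g(2.267751) = 2.236289
x_3 = g(2.236289) = 2.236068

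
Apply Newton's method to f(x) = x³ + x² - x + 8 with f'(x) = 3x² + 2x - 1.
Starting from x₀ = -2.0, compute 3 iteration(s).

f(x) = x³ + x² - x + 8
f'(x) = 3x² + 2x - 1
x₀ = -2.0

Newton-Raphson formula: x_{n+1} = x_n - f(x_n)/f'(x_n)

Iteration 1:
  f(-2.000000) = 6.000000
  f'(-2.000000) = 7.000000
  x_1 = -2.000000 - 6.000000/7.000000 = -2.857143
Iteration 2:
  f(-2.857143) = -4.303207
  f'(-2.857143) = 17.775510
  x_2 = -2.857143 - (-4.303207)/17.775510 = -2.615057
Iteration 3:
  f(-2.615057) = -0.429542
  f'(-2.615057) = 14.285450
  x_3 = -2.615057 - (-0.429542)/14.285450 = -2.584988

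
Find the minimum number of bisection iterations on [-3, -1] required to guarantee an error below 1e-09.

We need (b-a)/2^n ≤ 1e-09
(-1 - (-3))/2^n ≤ 1e-09
2/2^n ≤ 1e-09
2^n ≥ 2000000000
n ≥ log₂(2000000000) = 30.90
n ≥ 31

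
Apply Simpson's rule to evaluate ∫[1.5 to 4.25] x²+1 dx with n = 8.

f(x) = x²+1
a = 1.5, b = 4.25, n = 8
h = (b - a)/n = 0.343750

Simpson's rule: (h/3)[f(x₀) + 4f(x₁) + 2f(x₂) + ... + f(xₙ)]

x_0 = 1.5000, f(x_0) = 3.250000, coefficient = 1
x_1 = 1.8438, f(x_1) = 4.399414, coefficient = 4
x_2 = 2.1875, f(x_2) = 5.785156, coefficient = 2
x_3 = 2.5312, f(x_3) = 7.407227, coefficient = 4
x_4 = 2.8750, f(x_4) = 9.265625, coefficient = 2
x_5 = 3.2188, f(x_5) = 11.360352, coefficient = 4
x_6 = 3.5625, f(x_6) = 13.691406, coefficient = 2
x_7 = 3.9062, f(x_7) = 16.258789, coefficient = 4
x_8 = 4.2500, f(x_8) = 19.062500, coefficient = 1

I ≈ (0.343750/3) × 237.500000 = 27.213542
Exact value: 27.213542
Error: 0.000000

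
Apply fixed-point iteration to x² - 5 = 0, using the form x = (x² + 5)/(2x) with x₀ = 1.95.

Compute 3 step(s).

Equation: x² - 5 = 0
Fixed-point form: x = (x² + 5)/(2x)
x₀ = 1.95

x_1 = g(1.950000) = 2.257051
x_2 = g(2.257051) = 2.236166
x_3 = g(2.236166) = 2.236068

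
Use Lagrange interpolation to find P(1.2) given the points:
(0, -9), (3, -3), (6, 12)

Lagrange interpolation formula:
P(x) = Σ yᵢ × Lᵢ(x)
where Lᵢ(x) = Π_{j≠i} (x - xⱼ)/(xᵢ - xⱼ)

L_0(1.2) = (1.2 - 3)/(0 - 3) × (1.2 - 6)/(0 - 6) = 0.480000
L_1(1.2) = (1.2 - 0)/(3 - 0) × (1.2 - 6)/(3 - 6) = 0.640000
L_2(1.2) = (1.2 - 0)/(6 - 0) × (1.2 - 3)/(6 - 3) = -0.120000

P(1.2) = (-9)×L_0(1.2) + (-3)×L_1(1.2) + 12×L_2(1.2)
P(1.2) = -7.680000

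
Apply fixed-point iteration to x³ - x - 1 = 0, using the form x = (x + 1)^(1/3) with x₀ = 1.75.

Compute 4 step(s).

Equation: x³ - x - 1 = 0
Fixed-point form: x = (x + 1)^(1/3)
x₀ = 1.75

x_1 = g(1.750000) = 1.401020
x_2 = g(1.401020) = 1.339055
x_3 = g(1.339055) = 1.327436
x_4 = g(1.327436) = 1.325234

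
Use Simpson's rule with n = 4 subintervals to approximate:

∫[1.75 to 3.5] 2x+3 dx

f(x) = 2x+3
a = 1.75, b = 3.5, n = 4
h = (b - a)/n = 0.437500

Simpson's rule: (h/3)[f(x₀) + 4f(x₁) + 2f(x₂) + ... + f(xₙ)]

x_0 = 1.7500, f(x_0) = 6.500000, coefficient = 1
x_1 = 2.1875, f(x_1) = 7.375000, coefficient = 4
x_2 = 2.6250, f(x_2) = 8.250000, coefficient = 2
x_3 = 3.0625, f(x_3) = 9.125000, coefficient = 4
x_4 = 3.5000, f(x_4) = 10.000000, coefficient = 1

I ≈ (0.437500/3) × 99.000000 = 14.437500
Exact value: 14.437500
Error: 0.000000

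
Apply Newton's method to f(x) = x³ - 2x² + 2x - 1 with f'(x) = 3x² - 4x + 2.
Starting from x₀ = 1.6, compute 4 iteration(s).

f(x) = x³ - 2x² + 2x - 1
f'(x) = 3x² - 4x + 2
x₀ = 1.6

Newton-Raphson formula: x_{n+1} = x_n - f(x_n)/f'(x_n)

Iteration 1:
  f(1.600000) = 1.176000
  f'(1.600000) = 3.280000
  x_1 = 1.600000 - 1.176000/3.280000 = 1.241463
Iteration 2:
  f(1.241463) = 0.313846
  f'(1.241463) = 1.657841
  x_2 = 1.241463 - 0.313846/1.657841 = 1.052153
Iteration 3:
  f(1.052153) = 0.055015
  f'(1.052153) = 1.112466
  x_3 = 1.052153 - 0.055015/1.112466 = 1.002700
Iteration 4:
  f(1.002700) = 0.002707
  f'(1.002700) = 1.005422
  x_4 = 1.002700 - 0.002707/1.005422 = 1.000007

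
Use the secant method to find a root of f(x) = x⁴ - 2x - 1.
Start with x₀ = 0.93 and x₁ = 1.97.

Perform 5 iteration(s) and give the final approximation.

f(x) = x⁴ - 2x - 1
x₀ = 0.93, x₁ = 1.97

Secant formula: x_{n+1} = x_n - f(x_n)(x_n - x_{n-1})/(f(x_n) - f(x_{n-1}))

Iteration 1:
  f(0.930000) = -2.111948
  f(1.970000) = 10.121385
  x_2 = 1.970000 - 10.121385×(1.970000 - 0.930000)/(10.121385 - (-2.111948))
       = 1.109544
Iteration 2:
  f(1.970000) = 10.121385
  f(1.109544) = -1.703509
  x_3 = 1.109544 - (-1.703509)×(1.109544 - 1.970000)/(-1.703509 - 10.121385)
       = 1.233503
Iteration 3:
  f(1.109544) = -1.703509
  f(1.233503) = -1.151955
  x_4 = 1.233503 - (-1.151955)×(1.233503 - 1.109544)/(-1.151955 - (-1.703509))
       = 1.492397
Iteration 4:
  f(1.233503) = -1.151955
  f(1.492397) = 0.975848
  x_5 = 1.492397 - 0.975848×(1.492397 - 1.233503)/(0.975848 - (-1.151955))
       = 1.373664
Iteration 5:
  f(1.492397) = 0.975848
  f(1.373664) = -0.186739
  x_6 = 1.373664 - (-0.186739)×(1.373664 - 1.492397)/(-0.186739 - 0.975848)
       = 1.392735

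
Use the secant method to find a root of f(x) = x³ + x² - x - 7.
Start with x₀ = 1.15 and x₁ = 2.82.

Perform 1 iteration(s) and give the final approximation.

f(x) = x³ + x² - x - 7
x₀ = 1.15, x₁ = 2.82

Secant formula: x_{n+1} = x_n - f(x_n)(x_n - x_{n-1})/(f(x_n) - f(x_{n-1}))

Iteration 1:
  f(1.150000) = -5.306625
  f(2.820000) = 20.558168
  x_2 = 2.820000 - 20.558168×(2.820000 - 1.150000)/(20.558168 - (-5.306625))
       = 1.492630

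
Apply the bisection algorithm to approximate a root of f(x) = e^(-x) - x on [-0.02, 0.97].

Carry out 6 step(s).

f(x) = e^(-x) - x
Initial interval: [-0.02, 0.97]

Iteration 1:
  c_1 = (-0.020000 + 0.970000)/2 = 0.475000
  f(c_1) = f(0.475000) = 0.146885
  f(a) × f(c) ≥ 0, new interval: [0.475000, 0.970000]
Iteration 2:
  c_2 = (0.475000 + 0.970000)/2 = 0.722500
  f(c_2) = f(0.722500) = -0.236963
  f(a) × f(c) < 0, new interval: [0.475000, 0.722500]
Iteration 3:
  c_3 = (0.475000 + 0.722500)/2 = 0.598750
  f(c_3) = f(0.598750) = -0.049252
  f(a) × f(c) < 0, new interval: [0.475000, 0.598750]
Iteration 4:
  c_4 = (0.475000 + 0.598750)/2 = 0.536875
  f(c_4) = f(0.536875) = 0.047697
  f(a) × f(c) ≥ 0, new interval: [0.536875, 0.598750]
Iteration 5:
  c_5 = (0.536875 + 0.598750)/2 = 0.567812
  f(c_5) = f(0.567812) = -0.001049
  f(a) × f(c) < 0, new interval: [0.536875, 0.567812]
Iteration 6:
  c_6 = (0.536875 + 0.567812)/2 = 0.552344
  f(c_6) = f(0.552344) = 0.023255
  f(a) × f(c) ≥ 0, new interval: [0.552344, 0.567812]

After 6 iteration(s), the approximation is c_6 = 0.552344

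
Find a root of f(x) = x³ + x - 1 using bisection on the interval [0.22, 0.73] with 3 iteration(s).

f(x) = x³ + x - 1
Initial interval: [0.22, 0.73]

Iteration 1:
  c_1 = (0.220000 + 0.730000)/2 = 0.475000
  f(c_1) = f(0.475000) = -0.417828
  f(a) × f(c) ≥ 0, new interval: [0.475000, 0.730000]
Iteration 2:
  c_2 = (0.475000 + 0.730000)/2 = 0.602500
  f(c_2) = f(0.602500) = -0.178789
  f(a) × f(c) ≥ 0, new interval: [0.602500, 0.730000]
Iteration 3:
  c_3 = (0.602500 + 0.730000)/2 = 0.666250
  f(c_3) = f(0.666250) = -0.038009
  f(a) × f(c) ≥ 0, new interval: [0.666250, 0.730000]

After 3 iteration(s), the approximation is c_3 = 0.666250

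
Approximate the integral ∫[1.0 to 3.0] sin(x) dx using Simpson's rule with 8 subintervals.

f(x) = sin(x)
a = 1.0, b = 3.0, n = 8
h = (b - a)/n = 0.250000

Simpson's rule: (h/3)[f(x₀) + 4f(x₁) + 2f(x₂) + ... + f(xₙ)]

x_0 = 1.0000, f(x_0) = 0.841471, coefficient = 1
x_1 = 1.2500, f(x_1) = 0.948985, coefficient = 4
x_2 = 1.5000, f(x_2) = 0.997495, coefficient = 2
x_3 = 1.7500, f(x_3) = 0.983986, coefficient = 4
x_4 = 2.0000, f(x_4) = 0.909297, coefficient = 2
x_5 = 2.2500, f(x_5) = 0.778073, coefficient = 4
x_6 = 2.5000, f(x_6) = 0.598472, coefficient = 2
x_7 = 2.7500, f(x_7) = 0.381661, coefficient = 4
x_8 = 3.0000, f(x_8) = 0.141120, coefficient = 1

I ≈ (0.250000/3) × 18.363939 = 1.530328
Exact value: 1.530295
Error: 0.000033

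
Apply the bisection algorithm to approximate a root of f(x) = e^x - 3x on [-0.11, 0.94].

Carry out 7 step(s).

f(x) = e^x - 3x
Initial interval: [-0.11, 0.94]

Iteration 1:
  c_1 = (-0.110000 + 0.940000)/2 = 0.415000
  f(c_1) = f(0.415000) = 0.269371
  f(a) × f(c) ≥ 0, new interval: [0.415000, 0.940000]
Iteration 2:
  c_2 = (0.415000 + 0.940000)/2 = 0.677500
  f(c_2) = f(0.677500) = -0.063551
  f(a) × f(c) < 0, new interval: [0.415000, 0.677500]
Iteration 3:
  c_3 = (0.415000 + 0.677500)/2 = 0.546250
  f(c_3) = f(0.546250) = 0.088015
  f(a) × f(c) ≥ 0, new interval: [0.546250, 0.677500]
Iteration 4:
  c_4 = (0.546250 + 0.677500)/2 = 0.611875
  f(c_4) = f(0.611875) = 0.008260
  f(a) × f(c) ≥ 0, new interval: [0.611875, 0.677500]
Iteration 5:
  c_5 = (0.611875 + 0.677500)/2 = 0.644687
  f(c_5) = f(0.644687) = -0.028671
  f(a) × f(c) < 0, new interval: [0.611875, 0.644687]
Iteration 6:
  c_6 = (0.611875 + 0.644687)/2 = 0.628281
  f(c_6) = f(0.628281) = -0.010458
  f(a) × f(c) < 0, new interval: [0.611875, 0.628281]
Iteration 7:
  c_7 = (0.611875 + 0.628281)/2 = 0.620078
  f(c_7) = f(0.620078) = -0.001161
  f(a) × f(c) < 0, new interval: [0.611875, 0.620078]

After 7 iteration(s), the approximation is c_7 = 0.620078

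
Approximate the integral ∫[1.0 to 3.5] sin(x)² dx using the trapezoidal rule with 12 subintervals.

f(x) = sin(x)²
a = 1.0, b = 3.5, n = 12
h = (b - a)/n = 0.208333

Trapezoidal rule: (h/2)[f(x₀) + 2f(x₁) + 2f(x₂) + ... + f(xₙ)]

x_0 = 1.0000, f(x_0) = 0.708073, coefficient = 1
x_1 = 1.2083, f(x_1) = 0.874274, coefficient = 2
x_2 = 1.4167, f(x_2) = 0.976432, coefficient = 2
x_3 = 1.6250, f(x_3) = 0.997065, coefficient = 2
x_4 = 1.8333, f(x_4) = 0.932643, coefficient = 2
x_5 = 2.0417, f(x_5) = 0.794191, coefficient = 2
x_6 = 2.2500, f(x_6) = 0.605398, coefficient = 2
x_7 = 2.4583, f(x_7) = 0.398570, coefficient = 2
x_8 = 2.6667, f(x_8) = 0.209098, coefficient = 2
x_9 = 2.8750, f(x_9) = 0.069404, coefficient = 2
x_10 = 3.0833, f(x_10) = 0.003390, coefficient = 2
x_11 = 3.2917, f(x_11) = 0.022354, coefficient = 2
x_12 = 3.5000, f(x_12) = 0.123049, coefficient = 1

I ≈ (0.208333/2) × 12.596760 = 1.312162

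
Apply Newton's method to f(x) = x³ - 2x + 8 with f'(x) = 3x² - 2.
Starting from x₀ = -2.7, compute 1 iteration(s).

f(x) = x³ - 2x + 8
f'(x) = 3x² - 2
x₀ = -2.7

Newton-Raphson formula: x_{n+1} = x_n - f(x_n)/f'(x_n)

Iteration 1:
  f(-2.700000) = -6.283000
  f'(-2.700000) = 19.870000
  x_1 = -2.700000 - (-6.283000)/19.870000 = -2.383795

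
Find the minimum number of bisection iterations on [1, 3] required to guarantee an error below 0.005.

We need (b-a)/2^n ≤ 0.005
(3 - 1)/2^n ≤ 0.005
2/2^n ≤ 0.005
2^n ≥ 400
n ≥ log₂(400) = 8.64
n ≥ 9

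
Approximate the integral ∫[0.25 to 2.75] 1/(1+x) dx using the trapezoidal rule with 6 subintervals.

f(x) = 1/(1+x)
a = 0.25, b = 2.75, n = 6
h = (b - a)/n = 0.416667

Trapezoidal rule: (h/2)[f(x₀) + 2f(x₁) + 2f(x₂) + ... + f(xₙ)]

x_0 = 0.2500, f(x_0) = 0.800000, coefficient = 1
x_1 = 0.6667, f(x_1) = 0.600000, coefficient = 2
x_2 = 1.0833, f(x_2) = 0.480000, coefficient = 2
x_3 = 1.5000, f(x_3) = 0.400000, coefficient = 2
x_4 = 1.9167, f(x_4) = 0.342857, coefficient = 2
x_5 = 2.3333, f(x_5) = 0.300000, coefficient = 2
x_6 = 2.7500, f(x_6) = 0.266667, coefficient = 1

I ≈ (0.416667/2) × 5.312381 = 1.106746
Exact value: 1.098612
Error: 0.008134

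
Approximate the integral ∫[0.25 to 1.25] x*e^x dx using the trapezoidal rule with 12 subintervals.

f(x) = x*e^x
a = 0.25, b = 1.25, n = 12
h = (b - a)/n = 0.083333

Trapezoidal rule: (h/2)[f(x₀) + 2f(x₁) + 2f(x₂) + ... + f(xₙ)]

x_0 = 0.2500, f(x_0) = 0.321006, coefficient = 1
x_1 = 0.3333, f(x_1) = 0.465204, coefficient = 2
x_2 = 0.4167, f(x_2) = 0.632040, coefficient = 2
x_3 = 0.5000, f(x_3) = 0.824361, coefficient = 2
x_4 = 0.5833, f(x_4) = 1.045334, coefficient = 2
x_5 = 0.6667, f(x_5) = 1.298489, coefficient = 2
x_6 = 0.7500, f(x_6) = 1.587750, coefficient = 2
x_7 = 0.8333, f(x_7) = 1.917480, coefficient = 2
x_8 = 0.9167, f(x_8) = 2.292528, coefficient = 2
x_9 = 1.0000, f(x_9) = 2.718282, coefficient = 2
x_10 = 1.0833, f(x_10) = 3.200721, coefficient = 2
x_11 = 1.1667, f(x_11) = 3.746482, coefficient = 2
x_12 = 1.2500, f(x_12) = 4.362929, coefficient = 1

I ≈ (0.083333/2) × 44.141279 = 1.839220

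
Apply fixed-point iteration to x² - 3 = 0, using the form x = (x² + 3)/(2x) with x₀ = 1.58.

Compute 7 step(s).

Equation: x² - 3 = 0
Fixed-point form: x = (x² + 3)/(2x)
x₀ = 1.58

x_1 = g(1.580000) = 1.739367
x_2 = g(1.739367) = 1.732066
x_3 = g(1.732066) = 1.732051
x_4 = g(1.732051) = 1.732051
x_5 = g(1.732051) = 1.732051
x_6 = g(1.732051) = 1.732051
x_7 = g(1.732051) = 1.732051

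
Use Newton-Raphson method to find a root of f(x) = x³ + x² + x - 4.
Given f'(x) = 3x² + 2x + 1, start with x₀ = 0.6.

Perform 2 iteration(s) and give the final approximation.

f(x) = x³ + x² + x - 4
f'(x) = 3x² + 2x + 1
x₀ = 0.6

Newton-Raphson formula: x_{n+1} = x_n - f(x_n)/f'(x_n)

Iteration 1:
  f(0.600000) = -2.824000
  f'(0.600000) = 3.280000
  x_1 = 0.600000 - (-2.824000)/3.280000 = 1.460976
Iteration 2:
  f(1.460976) = 2.713804
  f'(1.460976) = 10.325300
  x_2 = 1.460976 - 2.713804/10.325300 = 1.198145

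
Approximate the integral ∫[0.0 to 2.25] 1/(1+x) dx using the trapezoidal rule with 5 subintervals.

f(x) = 1/(1+x)
a = 0.0, b = 2.25, n = 5
h = (b - a)/n = 0.450000

Trapezoidal rule: (h/2)[f(x₀) + 2f(x₁) + 2f(x₂) + ... + f(xₙ)]

x_0 = 0.0000, f(x_0) = 1.000000, coefficient = 1
x_1 = 0.4500, f(x_1) = 0.689655, coefficient = 2
x_2 = 0.9000, f(x_2) = 0.526316, coefficient = 2
x_3 = 1.3500, f(x_3) = 0.425532, coefficient = 2
x_4 = 1.8000, f(x_4) = 0.357143, coefficient = 2
x_5 = 2.2500, f(x_5) = 0.307692, coefficient = 1

I ≈ (0.450000/2) × 5.304984 = 1.193621
Exact value: 1.178655
Error: 0.014966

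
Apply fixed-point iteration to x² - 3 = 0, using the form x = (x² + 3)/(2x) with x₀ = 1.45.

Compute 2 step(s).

Equation: x² - 3 = 0
Fixed-point form: x = (x² + 3)/(2x)
x₀ = 1.45

x_1 = g(1.450000) = 1.759483
x_2 = g(1.759483) = 1.732265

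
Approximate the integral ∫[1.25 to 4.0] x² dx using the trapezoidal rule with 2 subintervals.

f(x) = x²
a = 1.25, b = 4.0, n = 2
h = (b - a)/n = 1.375000

Trapezoidal rule: (h/2)[f(x₀) + 2f(x₁) + 2f(x₂) + ... + f(xₙ)]

x_0 = 1.2500, f(x_0) = 1.562500, coefficient = 1
x_1 = 2.6250, f(x_1) = 6.890625, coefficient = 2
x_2 = 4.0000, f(x_2) = 16.000000, coefficient = 1

I ≈ (1.375000/2) × 31.343750 = 21.548828
Exact value: 20.682292
Error: 0.866536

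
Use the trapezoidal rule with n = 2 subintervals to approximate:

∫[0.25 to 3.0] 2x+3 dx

f(x) = 2x+3
a = 0.25, b = 3.0, n = 2
h = (b - a)/n = 1.375000

Trapezoidal rule: (h/2)[f(x₀) + 2f(x₁) + 2f(x₂) + ... + f(xₙ)]

x_0 = 0.2500, f(x_0) = 3.500000, coefficient = 1
x_1 = 1.6250, f(x_1) = 6.250000, coefficient = 2
x_2 = 3.0000, f(x_2) = 9.000000, coefficient = 1

I ≈ (1.375000/2) × 25.000000 = 17.187500
Exact value: 17.187500
Error: 0.000000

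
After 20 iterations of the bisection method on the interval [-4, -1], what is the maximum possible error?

Bisection error bound: |error| ≤ (b-a)/2^n
|error| ≤ (-1 - (-4))/2^20 = 3/2^20
|error| ≤ 0.0000028610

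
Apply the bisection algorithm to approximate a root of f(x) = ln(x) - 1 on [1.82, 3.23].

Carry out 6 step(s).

f(x) = ln(x) - 1
Initial interval: [1.82, 3.23]

Iteration 1:
  c_1 = (1.820000 + 3.230000)/2 = 2.525000
  f(c_1) = f(2.525000) = -0.073759
  f(a) × f(c) ≥ 0, new interval: [2.525000, 3.230000]
Iteration 2:
  c_2 = (2.525000 + 3.230000)/2 = 2.877500
  f(c_2) = f(2.877500) = 0.056922
  f(a) × f(c) < 0, new interval: [2.525000, 2.877500]
Iteration 3:
  c_3 = (2.525000 + 2.877500)/2 = 2.701250
  f(c_3) = f(2.701250) = -0.006285
  f(a) × f(c) ≥ 0, new interval: [2.701250, 2.877500]
Iteration 4:
  c_4 = (2.701250 + 2.877500)/2 = 2.789375
  f(c_4) = f(2.789375) = 0.025818
  f(a) × f(c) < 0, new interval: [2.701250, 2.789375]
Iteration 5:
  c_5 = (2.701250 + 2.789375)/2 = 2.745312
  f(c_5) = f(2.745312) = 0.009895
  f(a) × f(c) < 0, new interval: [2.701250, 2.745312]
Iteration 6:
  c_6 = (2.701250 + 2.745312)/2 = 2.723281
  f(c_6) = f(2.723281) = 0.001837
  f(a) × f(c) < 0, new interval: [2.701250, 2.723281]

After 6 iteration(s), the approximation is c_6 = 2.723281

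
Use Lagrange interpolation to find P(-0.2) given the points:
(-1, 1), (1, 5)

Lagrange interpolation formula:
P(x) = Σ yᵢ × Lᵢ(x)
where Lᵢ(x) = Π_{j≠i} (x - xⱼ)/(xᵢ - xⱼ)

L_0(-0.2) = (-0.2 - 1)/(-1 - 1) = 0.600000
L_1(-0.2) = (-0.2 - (-1))/(1 - (-1)) = 0.400000

P(-0.2) = 1×L_0(-0.2) + 5×L_1(-0.2)
P(-0.2) = 2.600000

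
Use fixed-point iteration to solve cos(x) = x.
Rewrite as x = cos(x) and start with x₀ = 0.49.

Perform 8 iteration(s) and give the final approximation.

Equation: cos(x) = x
Fixed-point form: x = cos(x)
x₀ = 0.49

x_1 = g(0.490000) = 0.882333
x_2 = g(0.882333) = 0.635351
x_3 = g(0.635351) = 0.804863
x_4 = g(0.804863) = 0.693210
x_5 = g(0.693210) = 0.769199
x_6 = g(0.769199) = 0.718468
x_7 = g(0.718468) = 0.752815
x_8 = g(0.752815) = 0.729767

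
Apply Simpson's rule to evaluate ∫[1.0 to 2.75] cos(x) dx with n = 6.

f(x) = cos(x)
a = 1.0, b = 2.75, n = 6
h = (b - a)/n = 0.291667

Simpson's rule: (h/3)[f(x₀) + 4f(x₁) + 2f(x₂) + ... + f(xₙ)]

x_0 = 1.0000, f(x_0) = 0.540302, coefficient = 1
x_1 = 1.2917, f(x_1) = 0.275519, coefficient = 4
x_2 = 1.5833, f(x_2) = -0.012537, coefficient = 2
x_3 = 1.8750, f(x_3) = -0.299534, coefficient = 4
x_4 = 2.1667, f(x_4) = -0.561229, coefficient = 2
x_5 = 2.4583, f(x_5) = -0.775519, coefficient = 4
x_6 = 2.7500, f(x_6) = -0.924302, coefficient = 1

I ≈ (0.291667/3) × -4.729666 = -0.459829
Exact value: -0.459810
Error: 0.000019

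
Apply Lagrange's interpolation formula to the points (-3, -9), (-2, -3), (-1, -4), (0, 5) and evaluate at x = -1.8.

Lagrange interpolation formula:
P(x) = Σ yᵢ × Lᵢ(x)
where Lᵢ(x) = Π_{j≠i} (x - xⱼ)/(xᵢ - xⱼ)

L_0(-1.8) = (-1.8 - (-2))/(-3 - (-2)) × (-1.8 - (-1))/(-3 - (-1)) × (-1.8 - 0)/(-3 - 0) = -0.048000
L_1(-1.8) = (-1.8 - (-3))/(-2 - (-3)) × (-1.8 - (-1))/(-2 - (-1)) × (-1.8 - 0)/(-2 - 0) = 0.864000
L_2(-1.8) = (-1.8 - (-3))/(-1 - (-3)) × (-1.8 - (-2))/(-1 - (-2)) × (-1.8 - 0)/(-1 - 0) = 0.216000
L_3(-1.8) = (-1.8 - (-3))/(0 - (-3)) × (-1.8 - (-2))/(0 - (-2)) × (-1.8 - (-1))/(0 - (-1)) = -0.032000

P(-1.8) = (-9)×L_0(-1.8) + (-3)×L_1(-1.8) + (-4)×L_2(-1.8) + 5×L_3(-1.8)
P(-1.8) = -3.184000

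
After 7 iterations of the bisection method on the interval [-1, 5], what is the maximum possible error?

Bisection error bound: |error| ≤ (b-a)/2^n
|error| ≤ (5 - (-1))/2^7 = 6/2^7
|error| ≤ 0.0468750000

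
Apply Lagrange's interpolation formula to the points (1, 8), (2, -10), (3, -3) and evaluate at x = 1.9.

Lagrange interpolation formula:
P(x) = Σ yᵢ × Lᵢ(x)
where Lᵢ(x) = Π_{j≠i} (x - xⱼ)/(xᵢ - xⱼ)

L_0(1.9) = (1.9 - 2)/(1 - 2) × (1.9 - 3)/(1 - 3) = 0.055000
L_1(1.9) = (1.9 - 1)/(2 - 1) × (1.9 - 3)/(2 - 3) = 0.990000
L_2(1.9) = (1.9 - 1)/(3 - 1) × (1.9 - 2)/(3 - 2) = -0.045000

P(1.9) = 8×L_0(1.9) + (-10)×L_1(1.9) + (-3)×L_2(1.9)
P(1.9) = -9.325000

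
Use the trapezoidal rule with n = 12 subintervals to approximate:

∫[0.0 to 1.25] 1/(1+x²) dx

f(x) = 1/(1+x²)
a = 0.0, b = 1.25, n = 12
h = (b - a)/n = 0.104167

Trapezoidal rule: (h/2)[f(x₀) + 2f(x₁) + 2f(x₂) + ... + f(xₙ)]

x_0 = 0.0000, f(x_0) = 1.000000, coefficient = 1
x_1 = 0.1042, f(x_1) = 0.989266, coefficient = 2
x_2 = 0.2083, f(x_2) = 0.958403, coefficient = 2
x_3 = 0.3125, f(x_3) = 0.911032, coefficient = 2
x_4 = 0.4167, f(x_4) = 0.852071, coefficient = 2
x_5 = 0.5208, f(x_5) = 0.786617, coefficient = 2
x_6 = 0.6250, f(x_6) = 0.719101, coefficient = 2
x_7 = 0.7292, f(x_7) = 0.652876, coefficient = 2
x_8 = 0.8333, f(x_8) = 0.590164, coefficient = 2
x_9 = 0.9375, f(x_9) = 0.532225, coefficient = 2
x_10 = 1.0417, f(x_10) = 0.479600, coefficient = 2
x_11 = 1.1458, f(x_11) = 0.432351, coefficient = 2
x_12 = 1.2500, f(x_12) = 0.390244, coefficient = 1

I ≈ (0.104167/2) × 17.197655 = 0.895711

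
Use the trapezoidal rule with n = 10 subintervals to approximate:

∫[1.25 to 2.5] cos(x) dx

f(x) = cos(x)
a = 1.25, b = 2.5, n = 10
h = (b - a)/n = 0.125000

Trapezoidal rule: (h/2)[f(x₀) + 2f(x₁) + 2f(x₂) + ... + f(xₙ)]

x_0 = 1.2500, f(x_0) = 0.315322, coefficient = 1
x_1 = 1.3750, f(x_1) = 0.194548, coefficient = 2
x_2 = 1.5000, f(x_2) = 0.070737, coefficient = 2
x_3 = 1.6250, f(x_3) = -0.054177, coefficient = 2
x_4 = 1.7500, f(x_4) = -0.178246, coefficient = 2
x_5 = 1.8750, f(x_5) = -0.299534, coefficient = 2
x_6 = 2.0000, f(x_6) = -0.416147, coefficient = 2
x_7 = 2.1250, f(x_7) = -0.526266, coefficient = 2
x_8 = 2.2500, f(x_8) = -0.628174, coefficient = 2
x_9 = 2.3750, f(x_9) = -0.720278, coefficient = 2
x_10 = 2.5000, f(x_10) = -0.801144, coefficient = 1

I ≈ (0.125000/2) × -5.600895 = -0.350056
Exact value: -0.350512
Error: 0.000457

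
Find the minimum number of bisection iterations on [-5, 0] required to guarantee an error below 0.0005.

We need (b-a)/2^n ≤ 0.0005
(0 - (-5))/2^n ≤ 0.0005
5/2^n ≤ 0.0005
2^n ≥ 10000
n ≥ log₂(10000) = 13.29
n ≥ 14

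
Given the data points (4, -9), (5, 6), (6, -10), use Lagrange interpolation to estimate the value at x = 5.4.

Lagrange interpolation formula:
P(x) = Σ yᵢ × Lᵢ(x)
where Lᵢ(x) = Π_{j≠i} (x - xⱼ)/(xᵢ - xⱼ)

L_0(5.4) = (5.4 - 5)/(4 - 5) × (5.4 - 6)/(4 - 6) = -0.120000
L_1(5.4) = (5.4 - 4)/(5 - 4) × (5.4 - 6)/(5 - 6) = 0.840000
L_2(5.4) = (5.4 - 4)/(6 - 4) × (5.4 - 5)/(6 - 5) = 0.280000

P(5.4) = (-9)×L_0(5.4) + 6×L_1(5.4) + (-10)×L_2(5.4)
P(5.4) = 3.320000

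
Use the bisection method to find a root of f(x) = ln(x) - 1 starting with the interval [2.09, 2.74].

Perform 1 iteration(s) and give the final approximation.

f(x) = ln(x) - 1
Initial interval: [2.09, 2.74]

Iteration 1:
  c_1 = (2.090000 + 2.740000)/2 = 2.415000
  f(c_1) = f(2.415000) = -0.118301
  f(a) × f(c) ≥ 0, new interval: [2.415000, 2.740000]

After 1 iteration(s), the approximation is c_1 = 2.415000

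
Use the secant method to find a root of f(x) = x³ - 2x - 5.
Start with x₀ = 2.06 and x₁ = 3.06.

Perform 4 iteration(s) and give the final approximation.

f(x) = x³ - 2x - 5
x₀ = 2.06, x₁ = 3.06

Secant formula: x_{n+1} = x_n - f(x_n)(x_n - x_{n-1})/(f(x_n) - f(x_{n-1}))

Iteration 1:
  f(2.060000) = -0.378184
  f(3.060000) = 17.532616
  x_2 = 3.060000 - 17.532616×(3.060000 - 2.060000)/(17.532616 - (-0.378184))
       = 2.081115
Iteration 2:
  f(3.060000) = 17.532616
  f(2.081115) = -0.148840
  x_3 = 2.081115 - (-0.148840)×(2.081115 - 3.060000)/(-0.148840 - 17.532616)
       = 2.089355
Iteration 3:
  f(2.081115) = -0.148840
  f(2.089355) = -0.057831
  x_4 = 2.089355 - (-0.057831)×(2.089355 - 2.081115)/(-0.057831 - (-0.148840))
       = 2.094591
Iteration 4:
  f(2.089355) = -0.057831
  f(2.094591) = 0.000442
  x_5 = 2.094591 - 0.000442×(2.094591 - 2.089355)/(0.000442 - (-0.057831))
       = 2.094551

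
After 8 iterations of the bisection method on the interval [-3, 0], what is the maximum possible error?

Bisection error bound: |error| ≤ (b-a)/2^n
|error| ≤ (0 - (-3))/2^8 = 3/2^8
|error| ≤ 0.0117187500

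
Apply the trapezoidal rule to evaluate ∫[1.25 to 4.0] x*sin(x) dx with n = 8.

f(x) = x*sin(x)
a = 1.25, b = 4.0, n = 8
h = (b - a)/n = 0.343750

Trapezoidal rule: (h/2)[f(x₀) + 2f(x₁) + 2f(x₂) + ... + f(xₙ)]

x_0 = 1.2500, f(x_0) = 1.186231, coefficient = 1
x_1 = 1.5938, f(x_1) = 1.593330, coefficient = 2
x_2 = 1.9375, f(x_2) = 1.808684, coefficient = 2
x_3 = 2.2812, f(x_3) = 1.729338, coefficient = 2
x_4 = 2.6250, f(x_4) = 1.296541, coefficient = 2
x_5 = 2.9688, f(x_5) = 0.510576, coefficient = 2
x_6 = 3.3125, f(x_6) = -0.563379, coefficient = 2
x_7 = 3.6562, f(x_7) = -1.799740, coefficient = 2
x_8 = 4.0000, f(x_8) = -3.027210, coefficient = 1

I ≈ (0.343750/2) × 7.309721 = 1.256358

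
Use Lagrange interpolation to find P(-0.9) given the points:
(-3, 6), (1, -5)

Lagrange interpolation formula:
P(x) = Σ yᵢ × Lᵢ(x)
where Lᵢ(x) = Π_{j≠i} (x - xⱼ)/(xᵢ - xⱼ)

L_0(-0.9) = (-0.9 - 1)/(-3 - 1) = 0.475000
L_1(-0.9) = (-0.9 - (-3))/(1 - (-3)) = 0.525000

P(-0.9) = 6×L_0(-0.9) + (-5)×L_1(-0.9)
P(-0.9) = 0.225000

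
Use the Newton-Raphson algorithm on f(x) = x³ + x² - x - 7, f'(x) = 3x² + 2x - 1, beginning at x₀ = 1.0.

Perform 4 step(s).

f(x) = x³ + x² - x - 7
f'(x) = 3x² + 2x - 1
x₀ = 1.0

Newton-Raphson formula: x_{n+1} = x_n - f(x_n)/f'(x_n)

Iteration 1:
  f(1.000000) = -6.000000
  f'(1.000000) = 4.000000
  x_1 = 1.000000 - (-6.000000)/4.000000 = 2.500000
Iteration 2:
  f(2.500000) = 12.375000
  f'(2.500000) = 22.750000
  x_2 = 2.500000 - 12.375000/22.750000 = 1.956044
Iteration 3:
  f(1.956044) = 2.354099
  f'(1.956044) = 14.390412
  x_3 = 1.956044 - 2.354099/14.390412 = 1.792456
Iteration 4:
  f(1.792456) = 0.179421
  f'(1.792456) = 12.223606
  x_4 = 1.792456 - 0.179421/12.223606 = 1.777778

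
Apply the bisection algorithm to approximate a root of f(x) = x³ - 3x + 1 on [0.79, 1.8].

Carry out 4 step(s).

f(x) = x³ - 3x + 1
Initial interval: [0.79, 1.8]

Iteration 1:
  c_1 = (0.790000 + 1.800000)/2 = 1.295000
  f(c_1) = f(1.295000) = -0.713253
  f(a) × f(c) ≥ 0, new interval: [1.295000, 1.800000]
Iteration 2:
  c_2 = (1.295000 + 1.800000)/2 = 1.547500
  f(c_2) = f(1.547500) = 0.063385
  f(a) × f(c) < 0, new interval: [1.295000, 1.547500]
Iteration 3:
  c_3 = (1.295000 + 1.547500)/2 = 1.421250
  f(c_3) = f(1.421250) = -0.392894
  f(a) × f(c) ≥ 0, new interval: [1.421250, 1.547500]
Iteration 4:
  c_4 = (1.421250 + 1.547500)/2 = 1.484375
  f(c_4) = f(1.484375) = -0.182499
  f(a) × f(c) ≥ 0, new interval: [1.484375, 1.547500]

After 4 iteration(s), the approximation is c_4 = 1.484375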